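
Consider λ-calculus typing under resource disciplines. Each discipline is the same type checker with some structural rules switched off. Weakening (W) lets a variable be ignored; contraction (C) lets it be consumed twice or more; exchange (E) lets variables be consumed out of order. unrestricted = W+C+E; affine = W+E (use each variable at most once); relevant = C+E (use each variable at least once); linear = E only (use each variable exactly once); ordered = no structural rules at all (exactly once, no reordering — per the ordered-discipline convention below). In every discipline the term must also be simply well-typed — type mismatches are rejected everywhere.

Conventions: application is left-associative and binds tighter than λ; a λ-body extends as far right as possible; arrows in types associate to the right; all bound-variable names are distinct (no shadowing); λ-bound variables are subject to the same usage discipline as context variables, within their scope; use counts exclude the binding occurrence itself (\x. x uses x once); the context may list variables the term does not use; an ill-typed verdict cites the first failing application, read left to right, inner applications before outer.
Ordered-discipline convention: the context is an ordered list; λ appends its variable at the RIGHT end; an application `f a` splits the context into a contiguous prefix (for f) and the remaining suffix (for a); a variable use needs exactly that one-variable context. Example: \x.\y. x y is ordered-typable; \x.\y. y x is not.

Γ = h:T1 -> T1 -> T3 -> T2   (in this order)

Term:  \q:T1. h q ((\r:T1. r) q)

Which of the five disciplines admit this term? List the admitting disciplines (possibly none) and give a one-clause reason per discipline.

admitting disciplines: relevant, unrestricted
variable uses: h: 1; q [bound]: 2; r [bound]: 1
use order (left to right): h, q, r, q
typing: the term checks, with type T1 -> T3 -> T2
ordered ✗ (repeated use of q ×2)
linear ✗ (repeated use of q ×2)
affine ✗ (repeated use of q ×2)
relevant ✓ (h, q, r: all used, weakening unneeded)
unrestricted ✓ (well-typed at T1 -> T3 -> T2; no restrictions here)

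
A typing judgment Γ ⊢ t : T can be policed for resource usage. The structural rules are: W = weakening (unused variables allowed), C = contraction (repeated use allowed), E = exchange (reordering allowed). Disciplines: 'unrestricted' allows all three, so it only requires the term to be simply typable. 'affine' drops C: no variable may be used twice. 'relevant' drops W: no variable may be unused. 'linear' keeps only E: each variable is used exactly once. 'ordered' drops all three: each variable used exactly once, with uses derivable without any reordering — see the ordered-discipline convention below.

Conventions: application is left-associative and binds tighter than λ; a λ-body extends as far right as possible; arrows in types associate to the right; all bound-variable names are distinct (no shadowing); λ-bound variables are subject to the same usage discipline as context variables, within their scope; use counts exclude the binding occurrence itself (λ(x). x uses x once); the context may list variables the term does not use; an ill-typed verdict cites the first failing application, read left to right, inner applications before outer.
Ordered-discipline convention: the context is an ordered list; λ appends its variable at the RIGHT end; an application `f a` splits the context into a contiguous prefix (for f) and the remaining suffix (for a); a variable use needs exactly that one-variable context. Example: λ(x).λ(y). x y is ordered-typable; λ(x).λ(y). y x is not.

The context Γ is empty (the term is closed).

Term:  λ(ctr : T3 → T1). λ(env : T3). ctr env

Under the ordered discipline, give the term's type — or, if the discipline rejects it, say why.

term : (T3 → T1) → T3 → T1
variable uses: ctr (bound) ×1; env (bound) ×1
left-to-right use order: ctr, env
typing: well-typed — term : (T3 → T1) → T3 → T1
summary: ordered ✓ | linear ✓ | affine ✓ | relevant ✓ | unrestricted ✓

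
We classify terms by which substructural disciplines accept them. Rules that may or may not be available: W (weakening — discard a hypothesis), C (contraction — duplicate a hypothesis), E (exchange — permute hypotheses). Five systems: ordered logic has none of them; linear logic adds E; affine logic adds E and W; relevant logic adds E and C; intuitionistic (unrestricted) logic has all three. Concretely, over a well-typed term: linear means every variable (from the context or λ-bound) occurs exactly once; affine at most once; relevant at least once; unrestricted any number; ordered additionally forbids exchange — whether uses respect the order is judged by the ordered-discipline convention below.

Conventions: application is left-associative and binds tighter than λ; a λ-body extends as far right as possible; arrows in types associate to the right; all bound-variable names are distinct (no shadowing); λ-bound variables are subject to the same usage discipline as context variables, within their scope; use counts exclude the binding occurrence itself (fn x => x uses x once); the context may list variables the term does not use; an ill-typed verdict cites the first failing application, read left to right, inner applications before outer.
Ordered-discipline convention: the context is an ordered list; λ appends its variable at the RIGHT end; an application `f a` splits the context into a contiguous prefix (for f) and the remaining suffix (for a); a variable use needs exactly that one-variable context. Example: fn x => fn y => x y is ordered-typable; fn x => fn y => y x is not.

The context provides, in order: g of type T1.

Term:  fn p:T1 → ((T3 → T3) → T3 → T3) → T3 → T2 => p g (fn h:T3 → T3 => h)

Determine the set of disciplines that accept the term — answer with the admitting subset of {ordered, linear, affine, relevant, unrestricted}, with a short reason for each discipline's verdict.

accepted by: linear, affine, relevant, unrestricted
counts: g: 1; p [bound]: 1; h [bound]: 1
order of uses: p, g, h
typing: well-typed — term : (T1 → ((T3 → T3) → T3 → T3) → T3 → T2) → T3 → T2
ordered ✗ (no ordered split (uses run p, g, h))
linear ✓ (exactly-once usage across g, p, h)
affine ✓ (none of g, p, h used more than once)
relevant ✓ (g, p, h: all used, weakening unneeded)
unrestricted ✓ (well-typed at (T1 → ((T3 → T3) → T3 → T3) → T3 → T2) → T3 → T2; no restrictions here)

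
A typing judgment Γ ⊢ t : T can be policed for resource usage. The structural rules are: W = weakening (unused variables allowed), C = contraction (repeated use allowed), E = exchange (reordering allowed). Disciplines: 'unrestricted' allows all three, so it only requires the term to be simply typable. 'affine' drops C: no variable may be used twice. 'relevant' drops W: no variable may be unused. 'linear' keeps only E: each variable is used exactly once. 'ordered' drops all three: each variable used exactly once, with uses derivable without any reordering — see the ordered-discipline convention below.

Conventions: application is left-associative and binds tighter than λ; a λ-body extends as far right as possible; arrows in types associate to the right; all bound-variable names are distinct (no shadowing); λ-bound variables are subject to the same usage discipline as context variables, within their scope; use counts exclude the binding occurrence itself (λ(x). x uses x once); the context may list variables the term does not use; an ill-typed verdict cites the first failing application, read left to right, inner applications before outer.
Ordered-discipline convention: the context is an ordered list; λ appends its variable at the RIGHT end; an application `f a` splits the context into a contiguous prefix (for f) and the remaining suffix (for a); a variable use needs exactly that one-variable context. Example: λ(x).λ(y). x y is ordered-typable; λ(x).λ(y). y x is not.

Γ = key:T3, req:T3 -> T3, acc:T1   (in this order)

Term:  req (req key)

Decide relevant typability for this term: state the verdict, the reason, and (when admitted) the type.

no — unused: acc — weakening required
usage: key: 1×; req: 2×; acc: 0×
uses in reading order: req, req, key
typing: ✓ — T3
per-discipline verdicts: ordered ✗ · linear ✗ · affine ✗ · relevant ✗ · unrestricted ✓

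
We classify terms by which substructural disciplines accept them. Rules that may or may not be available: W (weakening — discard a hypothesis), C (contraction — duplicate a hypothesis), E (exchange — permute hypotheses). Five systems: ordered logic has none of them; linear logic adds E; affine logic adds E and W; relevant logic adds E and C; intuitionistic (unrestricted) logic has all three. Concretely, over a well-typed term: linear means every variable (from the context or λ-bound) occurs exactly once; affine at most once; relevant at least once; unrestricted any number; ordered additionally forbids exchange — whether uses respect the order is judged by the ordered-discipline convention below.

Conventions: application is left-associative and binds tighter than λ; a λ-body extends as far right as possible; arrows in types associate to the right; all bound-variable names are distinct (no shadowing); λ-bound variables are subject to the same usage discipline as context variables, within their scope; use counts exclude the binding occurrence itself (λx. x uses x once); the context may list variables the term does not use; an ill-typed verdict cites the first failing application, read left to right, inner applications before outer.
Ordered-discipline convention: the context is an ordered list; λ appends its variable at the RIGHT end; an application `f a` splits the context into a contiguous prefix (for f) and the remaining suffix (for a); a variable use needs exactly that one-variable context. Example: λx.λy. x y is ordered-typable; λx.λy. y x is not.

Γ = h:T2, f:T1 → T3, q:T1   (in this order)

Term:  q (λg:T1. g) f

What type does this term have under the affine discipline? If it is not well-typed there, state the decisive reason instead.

not well-typed under affine — not simply typable
usage: h: 0; f: 1; q: 1; g [bound]: 1
order of uses: q, g, f
typing: ill-typed: non-arrow in function slot: T1
summary: ordered ✗ · linear ✗ · affine ✗ · relevant ✗ · unrestricted ✗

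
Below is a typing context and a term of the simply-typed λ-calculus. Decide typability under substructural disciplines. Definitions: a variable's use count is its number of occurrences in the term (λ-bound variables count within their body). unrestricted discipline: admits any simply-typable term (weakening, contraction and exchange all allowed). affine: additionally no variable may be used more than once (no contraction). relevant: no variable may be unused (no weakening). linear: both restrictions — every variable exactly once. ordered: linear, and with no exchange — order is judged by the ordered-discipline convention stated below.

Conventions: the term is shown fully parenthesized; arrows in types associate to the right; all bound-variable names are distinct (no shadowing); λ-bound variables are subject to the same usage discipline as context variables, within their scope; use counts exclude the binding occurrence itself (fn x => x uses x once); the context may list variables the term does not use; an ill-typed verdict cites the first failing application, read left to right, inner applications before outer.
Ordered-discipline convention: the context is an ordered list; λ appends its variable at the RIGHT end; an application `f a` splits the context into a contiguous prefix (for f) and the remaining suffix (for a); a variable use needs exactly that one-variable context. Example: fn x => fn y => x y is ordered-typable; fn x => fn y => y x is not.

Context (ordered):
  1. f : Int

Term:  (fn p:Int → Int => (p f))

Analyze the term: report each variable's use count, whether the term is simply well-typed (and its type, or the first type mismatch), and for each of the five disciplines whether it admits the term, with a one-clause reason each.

variable uses: f: 1×; p (λ-bound): 1×
left-to-right use order: p, f
typing: ✓ — (Int → Int) → Int
ordered ✗ (use order p, f needs exchange)
linear ✓ (single use per variable (f, p))
affine ✓ (none of f, p used more than once)
relevant ✓ (none of f, p goes unused)
unrestricted ✓ (simply typable at (Int → Int) → Int; W, C, E all held)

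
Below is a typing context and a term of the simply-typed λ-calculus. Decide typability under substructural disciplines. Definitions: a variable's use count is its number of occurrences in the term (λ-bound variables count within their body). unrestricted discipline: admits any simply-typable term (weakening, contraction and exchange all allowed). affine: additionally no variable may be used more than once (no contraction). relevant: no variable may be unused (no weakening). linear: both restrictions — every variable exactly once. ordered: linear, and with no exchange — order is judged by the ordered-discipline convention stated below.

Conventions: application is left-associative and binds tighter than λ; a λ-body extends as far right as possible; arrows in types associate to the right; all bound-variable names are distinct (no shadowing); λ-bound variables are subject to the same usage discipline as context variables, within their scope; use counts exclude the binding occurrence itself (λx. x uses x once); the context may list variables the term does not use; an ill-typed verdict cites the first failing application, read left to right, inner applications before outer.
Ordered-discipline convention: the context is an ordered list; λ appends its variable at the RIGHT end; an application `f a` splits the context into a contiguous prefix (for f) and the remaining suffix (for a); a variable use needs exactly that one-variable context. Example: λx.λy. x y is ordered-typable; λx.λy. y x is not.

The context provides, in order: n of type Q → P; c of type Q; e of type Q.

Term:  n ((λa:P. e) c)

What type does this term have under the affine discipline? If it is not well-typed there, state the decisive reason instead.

not well-typed under affine — a type mismatch blocks all five
counts: n: 1×; c: 1×; e: 1×; a [bound]: 0×
uses in reading order: n, e, c
typing: ill-typed: a function awaiting P gets Q
per-discipline verdicts: ordered ✗; linear ✗; affine ✗; relevant ✗; unrestricted ✗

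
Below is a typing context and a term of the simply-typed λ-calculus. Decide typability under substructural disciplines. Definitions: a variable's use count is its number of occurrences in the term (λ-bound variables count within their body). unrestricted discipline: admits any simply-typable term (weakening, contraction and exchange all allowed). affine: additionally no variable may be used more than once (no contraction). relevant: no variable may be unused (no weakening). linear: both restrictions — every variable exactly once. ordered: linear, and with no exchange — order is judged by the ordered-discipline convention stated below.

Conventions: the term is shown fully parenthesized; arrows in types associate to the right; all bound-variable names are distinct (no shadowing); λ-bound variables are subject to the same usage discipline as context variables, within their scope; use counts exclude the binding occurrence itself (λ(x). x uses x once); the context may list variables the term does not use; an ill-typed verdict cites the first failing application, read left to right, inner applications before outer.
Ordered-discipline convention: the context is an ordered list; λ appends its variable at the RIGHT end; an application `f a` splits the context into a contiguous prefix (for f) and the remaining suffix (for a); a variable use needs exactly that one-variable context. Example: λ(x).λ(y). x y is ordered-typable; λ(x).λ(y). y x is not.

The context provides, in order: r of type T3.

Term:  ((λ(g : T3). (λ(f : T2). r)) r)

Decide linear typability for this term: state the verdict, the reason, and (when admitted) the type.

no — r ×2 used more than once (contraction); g, f left unused
usage: r ×2; g (λ-bound) ×0; f (λ-bound) ×0
use order (left to right): r, r
typing: well-typed at T2 -> T3
all disciplines: ordered ✗; linear ✗; affine ✗; relevant ✗; unrestricted ✓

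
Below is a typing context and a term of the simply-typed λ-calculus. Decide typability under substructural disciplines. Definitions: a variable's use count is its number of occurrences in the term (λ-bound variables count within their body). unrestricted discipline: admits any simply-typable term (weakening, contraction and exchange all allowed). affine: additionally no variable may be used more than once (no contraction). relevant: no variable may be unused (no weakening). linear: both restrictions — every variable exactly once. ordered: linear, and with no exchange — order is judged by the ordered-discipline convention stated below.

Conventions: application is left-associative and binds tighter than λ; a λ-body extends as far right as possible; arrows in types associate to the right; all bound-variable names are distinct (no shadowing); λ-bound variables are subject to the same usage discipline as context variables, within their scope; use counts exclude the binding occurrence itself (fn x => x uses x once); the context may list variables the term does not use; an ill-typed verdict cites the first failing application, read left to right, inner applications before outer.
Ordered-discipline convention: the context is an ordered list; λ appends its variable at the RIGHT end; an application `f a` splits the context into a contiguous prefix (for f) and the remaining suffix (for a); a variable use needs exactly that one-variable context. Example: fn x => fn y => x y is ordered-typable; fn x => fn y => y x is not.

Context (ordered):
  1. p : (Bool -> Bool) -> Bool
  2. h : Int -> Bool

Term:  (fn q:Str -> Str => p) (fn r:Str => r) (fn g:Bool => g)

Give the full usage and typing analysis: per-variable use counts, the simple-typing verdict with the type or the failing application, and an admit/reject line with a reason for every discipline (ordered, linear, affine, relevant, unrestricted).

use counts: p: 1×, h: 0×, q (bound): 0×, r (bound): 1×, g (bound): 1×
uses in reading order: p, r, g
typing: well-typed at Bool
ordered ✗ (h, q never used (weakening))
linear ✗ (h, q never used (weakening))
affine ✓ (no duplicate uses among p, h, q, r, g)
relevant ✗ (h, q never used (weakening))
unrestricted ✓ (typability at Bool is all that's needed)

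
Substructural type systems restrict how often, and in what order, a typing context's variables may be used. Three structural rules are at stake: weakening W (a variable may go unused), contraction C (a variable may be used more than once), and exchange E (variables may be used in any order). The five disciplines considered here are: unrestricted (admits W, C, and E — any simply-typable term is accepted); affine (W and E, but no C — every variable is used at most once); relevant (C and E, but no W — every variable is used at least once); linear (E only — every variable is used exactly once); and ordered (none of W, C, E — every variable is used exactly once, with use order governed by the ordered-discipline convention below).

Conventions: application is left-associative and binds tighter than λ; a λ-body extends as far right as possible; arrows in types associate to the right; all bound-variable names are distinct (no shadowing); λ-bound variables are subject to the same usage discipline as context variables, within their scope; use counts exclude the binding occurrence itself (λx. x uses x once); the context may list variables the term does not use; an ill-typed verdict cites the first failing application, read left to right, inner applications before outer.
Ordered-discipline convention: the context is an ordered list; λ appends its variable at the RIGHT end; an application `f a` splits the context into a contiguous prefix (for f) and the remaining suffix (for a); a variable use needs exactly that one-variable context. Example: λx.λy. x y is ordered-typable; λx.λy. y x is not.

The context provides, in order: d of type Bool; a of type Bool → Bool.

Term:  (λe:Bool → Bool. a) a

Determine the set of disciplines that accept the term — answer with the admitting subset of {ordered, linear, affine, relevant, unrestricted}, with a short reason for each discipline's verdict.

admitting disciplines: unrestricted
variable uses: d: 0×, a: 2×, e (λ-bound): 0×
uses in reading order: a, a
typing: well-typed — term : Bool → Bool
ordered ✗ (repeated use of a ×2; unused: d, e — weakening required)
linear ✗ (repeated use of a ×2; unused: d, e — weakening required)
affine ✗ (repeated use of a ×2)
relevant ✗ (unused: d, e — weakening required)
unrestricted ✓ (well-typed at Bool → Bool; no restrictions here)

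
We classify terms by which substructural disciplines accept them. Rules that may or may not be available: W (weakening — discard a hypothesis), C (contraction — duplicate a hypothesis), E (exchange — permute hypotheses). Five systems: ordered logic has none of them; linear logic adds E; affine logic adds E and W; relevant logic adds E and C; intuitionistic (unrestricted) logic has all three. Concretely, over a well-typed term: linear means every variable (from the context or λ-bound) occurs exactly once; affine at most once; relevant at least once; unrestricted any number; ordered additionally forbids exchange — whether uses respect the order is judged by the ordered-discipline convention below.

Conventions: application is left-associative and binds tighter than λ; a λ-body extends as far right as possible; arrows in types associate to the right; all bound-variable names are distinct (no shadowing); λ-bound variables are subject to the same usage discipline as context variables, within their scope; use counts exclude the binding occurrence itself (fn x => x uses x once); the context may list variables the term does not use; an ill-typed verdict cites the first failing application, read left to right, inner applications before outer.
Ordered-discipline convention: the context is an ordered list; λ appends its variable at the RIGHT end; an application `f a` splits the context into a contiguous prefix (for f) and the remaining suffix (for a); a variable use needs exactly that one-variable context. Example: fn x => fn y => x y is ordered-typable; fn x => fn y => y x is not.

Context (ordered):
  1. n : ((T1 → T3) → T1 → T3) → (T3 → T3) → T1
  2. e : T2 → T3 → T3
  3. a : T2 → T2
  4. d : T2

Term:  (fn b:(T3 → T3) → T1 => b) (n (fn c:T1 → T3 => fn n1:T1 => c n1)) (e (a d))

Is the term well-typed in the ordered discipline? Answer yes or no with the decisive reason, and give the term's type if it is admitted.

yes — n, e, a, d, b, c, n1: once each, no exchange needed; term : T1
counts: n: 1, e: 1, a: 1, d: 1, b (λ-bound): 1, c (λ-bound): 1, n1 (λ-bound): 1
use order (left to right): b, n, c, n1, e, a, d
typing: ✓ — T1
across the five disciplines: ordered ✓ | linear ✓ | affine ✓ | relevant ✓ | unrestricted ✓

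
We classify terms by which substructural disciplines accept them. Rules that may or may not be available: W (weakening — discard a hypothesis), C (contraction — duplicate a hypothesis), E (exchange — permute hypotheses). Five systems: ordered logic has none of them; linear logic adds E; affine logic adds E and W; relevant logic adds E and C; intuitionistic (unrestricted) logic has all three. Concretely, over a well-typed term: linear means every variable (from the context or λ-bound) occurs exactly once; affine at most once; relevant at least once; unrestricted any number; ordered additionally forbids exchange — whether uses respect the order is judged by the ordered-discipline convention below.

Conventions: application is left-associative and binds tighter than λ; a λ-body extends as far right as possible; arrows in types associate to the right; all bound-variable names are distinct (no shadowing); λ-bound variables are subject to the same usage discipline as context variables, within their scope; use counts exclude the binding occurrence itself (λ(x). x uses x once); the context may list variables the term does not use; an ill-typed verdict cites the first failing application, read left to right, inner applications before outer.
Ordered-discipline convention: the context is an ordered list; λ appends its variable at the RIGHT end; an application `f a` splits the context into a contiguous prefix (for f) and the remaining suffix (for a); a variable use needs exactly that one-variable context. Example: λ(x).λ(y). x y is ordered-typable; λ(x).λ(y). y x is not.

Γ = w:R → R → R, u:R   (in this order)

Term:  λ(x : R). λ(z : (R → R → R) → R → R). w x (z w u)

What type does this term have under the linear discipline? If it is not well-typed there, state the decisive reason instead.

not well-typed under linear — repeated use of w ×2
counts: w: 2×; u: 1×; x (λ-bound): 1×; z (λ-bound): 1×
use order (left to right): w, x, z, w, u
typing: the term checks, with type R → ((R → R → R) → R → R) → R
all disciplines: ordered ✗ · linear ✗ · affine ✗ · relevant ✓ · unrestricted ✓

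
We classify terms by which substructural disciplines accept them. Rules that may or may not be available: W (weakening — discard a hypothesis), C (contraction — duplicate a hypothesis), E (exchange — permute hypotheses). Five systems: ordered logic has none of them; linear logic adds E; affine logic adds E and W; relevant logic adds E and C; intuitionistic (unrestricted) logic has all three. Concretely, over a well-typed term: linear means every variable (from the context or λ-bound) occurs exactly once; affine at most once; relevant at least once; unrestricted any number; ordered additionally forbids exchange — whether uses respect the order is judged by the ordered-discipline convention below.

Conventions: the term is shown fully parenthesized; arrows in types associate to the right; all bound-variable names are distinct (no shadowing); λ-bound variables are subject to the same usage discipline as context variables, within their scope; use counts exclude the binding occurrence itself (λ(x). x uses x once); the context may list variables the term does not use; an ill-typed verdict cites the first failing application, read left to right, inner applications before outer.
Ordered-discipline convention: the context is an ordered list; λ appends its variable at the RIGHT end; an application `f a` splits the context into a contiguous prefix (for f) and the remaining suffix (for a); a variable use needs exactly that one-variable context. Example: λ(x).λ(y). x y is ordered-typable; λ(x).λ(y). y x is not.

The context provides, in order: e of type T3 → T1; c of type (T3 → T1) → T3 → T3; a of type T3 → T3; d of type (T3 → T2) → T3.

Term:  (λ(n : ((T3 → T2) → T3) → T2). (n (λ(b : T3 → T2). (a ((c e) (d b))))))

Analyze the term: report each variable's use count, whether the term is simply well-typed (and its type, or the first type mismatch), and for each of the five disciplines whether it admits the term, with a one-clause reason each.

counts: e: 1×; c: 1×; a: 1×; d: 1×; n (bound): 1×; b (bound): 1×
uses in reading order: n, a, c, e, d, b
typing: the term checks, with type (((T3 → T2) → T3) → T2) → T2
ordered ✗ (no contiguous prefix/suffix split fits n, a, c, e, d, b)
linear ✓ (single use per variable (e, c, a, d, n, b))
affine ✓ (e, c, a, d, n, b: no repeats, contraction unneeded)
relevant ✓ (none of e, c, a, d, n, b goes unused)
unrestricted ✓ (type-checks ((((T3 → T2) → T3) → T2) → T2) and nothing is barred)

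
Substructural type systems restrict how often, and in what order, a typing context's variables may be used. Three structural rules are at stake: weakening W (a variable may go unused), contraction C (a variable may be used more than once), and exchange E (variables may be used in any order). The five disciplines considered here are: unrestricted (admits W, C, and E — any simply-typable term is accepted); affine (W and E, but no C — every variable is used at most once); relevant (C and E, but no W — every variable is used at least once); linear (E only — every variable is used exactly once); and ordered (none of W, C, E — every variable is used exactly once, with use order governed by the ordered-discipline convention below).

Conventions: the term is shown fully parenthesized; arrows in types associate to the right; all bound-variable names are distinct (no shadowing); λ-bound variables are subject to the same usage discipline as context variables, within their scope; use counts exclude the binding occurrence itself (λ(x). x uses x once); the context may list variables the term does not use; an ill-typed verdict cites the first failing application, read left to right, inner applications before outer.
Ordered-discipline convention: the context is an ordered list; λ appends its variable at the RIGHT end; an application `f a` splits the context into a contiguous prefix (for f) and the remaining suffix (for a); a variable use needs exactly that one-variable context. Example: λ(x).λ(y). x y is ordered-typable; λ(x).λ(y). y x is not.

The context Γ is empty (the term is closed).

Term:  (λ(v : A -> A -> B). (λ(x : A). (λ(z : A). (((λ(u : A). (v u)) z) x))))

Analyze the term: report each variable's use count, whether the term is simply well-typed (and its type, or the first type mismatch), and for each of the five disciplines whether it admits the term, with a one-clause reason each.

use counts: v (bound): 1; x (bound): 1; z (bound): 1; u (bound): 1
order of uses: v, u, z, x
typing: ✓ — (A -> A -> B) -> A -> A -> B
ordered: ✗ — no ordered split (uses run v, u, z, x)
linear: ✓ — exactly-once usage across v, x, z, u
affine: ✓ — no duplicate uses among v, x, z, u
relevant: ✓ — v, x, z, u: all used, weakening unneeded
unrestricted: ✓ — type-checks ((A -> A -> B) -> A -> A -> B) and nothing is barred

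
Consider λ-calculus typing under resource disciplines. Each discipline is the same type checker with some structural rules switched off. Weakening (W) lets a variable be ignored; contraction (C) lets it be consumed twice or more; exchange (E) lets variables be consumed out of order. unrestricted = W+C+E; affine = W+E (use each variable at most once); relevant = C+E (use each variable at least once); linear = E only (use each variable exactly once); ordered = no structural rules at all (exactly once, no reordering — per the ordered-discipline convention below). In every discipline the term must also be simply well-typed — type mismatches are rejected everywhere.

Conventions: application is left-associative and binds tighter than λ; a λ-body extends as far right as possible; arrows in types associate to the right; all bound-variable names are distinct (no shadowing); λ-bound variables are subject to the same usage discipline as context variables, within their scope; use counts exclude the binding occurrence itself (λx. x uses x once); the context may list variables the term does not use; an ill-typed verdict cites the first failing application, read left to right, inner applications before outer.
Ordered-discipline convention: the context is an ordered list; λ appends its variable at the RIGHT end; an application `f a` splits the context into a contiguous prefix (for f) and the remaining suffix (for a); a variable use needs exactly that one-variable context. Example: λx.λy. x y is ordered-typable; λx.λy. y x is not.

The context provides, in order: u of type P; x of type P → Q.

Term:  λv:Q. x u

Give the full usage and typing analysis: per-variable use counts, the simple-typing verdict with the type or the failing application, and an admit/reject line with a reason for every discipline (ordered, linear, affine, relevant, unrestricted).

use counts: u: 1×, x: 1×, v [bound]: 0×
uses in reading order: x, u
typing: ✓ — Q → Q
ordered: ✗, v never used (weakening)
linear: ✗, v never used (weakening)
affine: ✓, u, x, v: no repeats, contraction unneeded
relevant: ✗, v never used (weakening)
unrestricted: ✓, type-checks (Q → Q) and nothing is barred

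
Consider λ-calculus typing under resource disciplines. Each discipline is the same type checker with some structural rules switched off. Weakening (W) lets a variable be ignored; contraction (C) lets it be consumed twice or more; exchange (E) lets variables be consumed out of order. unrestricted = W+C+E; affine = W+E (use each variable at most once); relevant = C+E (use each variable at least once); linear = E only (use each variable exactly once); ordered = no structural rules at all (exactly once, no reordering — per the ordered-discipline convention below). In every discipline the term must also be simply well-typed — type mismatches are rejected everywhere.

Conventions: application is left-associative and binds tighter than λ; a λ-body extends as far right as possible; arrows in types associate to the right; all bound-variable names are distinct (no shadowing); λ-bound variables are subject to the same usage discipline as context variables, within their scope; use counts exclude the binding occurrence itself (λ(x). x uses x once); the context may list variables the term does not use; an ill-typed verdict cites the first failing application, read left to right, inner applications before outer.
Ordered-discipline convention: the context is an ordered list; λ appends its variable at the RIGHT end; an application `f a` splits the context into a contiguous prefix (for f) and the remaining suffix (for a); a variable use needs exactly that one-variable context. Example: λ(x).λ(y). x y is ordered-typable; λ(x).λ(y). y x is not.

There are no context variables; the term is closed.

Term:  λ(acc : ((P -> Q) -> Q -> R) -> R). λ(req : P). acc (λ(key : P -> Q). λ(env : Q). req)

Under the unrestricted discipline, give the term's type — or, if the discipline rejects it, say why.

not well-typed under unrestricted — the type mismatch rejects it
use counts: acc (λ-bound) ×1, req (λ-bound) ×1, key (λ-bound) ×0, env (λ-bound) ×0
use order (left to right): acc, req
typing: ill-typed: argument of type (P -> Q) -> Q -> P where (P -> Q) -> Q -> R is required
across the five disciplines: ordered ✗ · linear ✗ · affine ✗ · relevant ✗ · unrestricted ✗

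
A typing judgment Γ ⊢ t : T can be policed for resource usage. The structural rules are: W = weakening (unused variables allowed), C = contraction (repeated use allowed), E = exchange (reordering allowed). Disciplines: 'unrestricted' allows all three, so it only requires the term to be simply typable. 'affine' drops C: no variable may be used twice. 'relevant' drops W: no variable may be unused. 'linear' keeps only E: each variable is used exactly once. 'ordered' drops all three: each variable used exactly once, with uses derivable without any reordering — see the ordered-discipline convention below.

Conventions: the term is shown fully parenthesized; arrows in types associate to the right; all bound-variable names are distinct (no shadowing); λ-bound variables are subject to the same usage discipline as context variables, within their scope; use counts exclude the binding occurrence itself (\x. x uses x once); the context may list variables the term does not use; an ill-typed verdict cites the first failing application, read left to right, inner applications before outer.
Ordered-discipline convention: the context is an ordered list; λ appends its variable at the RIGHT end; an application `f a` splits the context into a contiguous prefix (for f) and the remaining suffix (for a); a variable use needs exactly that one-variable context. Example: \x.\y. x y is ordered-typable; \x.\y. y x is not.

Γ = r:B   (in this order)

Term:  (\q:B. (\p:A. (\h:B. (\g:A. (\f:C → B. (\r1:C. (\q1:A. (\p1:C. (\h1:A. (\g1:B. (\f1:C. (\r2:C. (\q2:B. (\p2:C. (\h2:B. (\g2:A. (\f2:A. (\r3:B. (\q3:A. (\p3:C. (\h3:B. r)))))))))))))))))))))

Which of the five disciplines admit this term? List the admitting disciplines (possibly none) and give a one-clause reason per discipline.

accepted by: affine, unrestricted
counts: r: 1×, q [bound]: 0×, p [bound]: 0×, h [bound]: 0×, g [bound]: 0×, f [bound]: 0×, r1 [bound]: 0×, q1 [bound]: 0×, p1 [bound]: 0×, h1 [bound]: 0×, g1 [bound]: 0×, f1 [bound]: 0×, r2 [bound]: 0×, q2 [bound]: 0×, p2 [bound]: 0×, h2 [bound]: 0×, g2 [bound]: 0×, f2 [bound]: 0×, r3 [bound]: 0×, q3 [bound]: 0×, p3 [bound]: 0×, h3 [bound]: 0×
uses in reading order: r
typing: well-typed — term : B → A → B → A → (C → B) → C → A → C → A → B → C → C → B → C → B → A → A → B → A → C → B → B
ordered ✗ (needs weakening: q, p, h, g, f, r1, q1, p1, h1, g1, f1, r2, q2, p2, h2, g2, f2, r3, q3, p3, h3 unused)
linear ✗ (needs weakening: q, p, h, g, f, r1, q1, p1, h1, g1, f1, r2, q2, p2, h2, g2, f2, r3, q3, p3, h3 unused)
affine ✓ (no duplicate uses among r, q, p, h, g, f, r1, q1, p1, h1, g1, f1, r2, q2, p2, h2, g2, f2, r3, q3, p3, h3)
relevant ✗ (needs weakening: q, p, h, g, f, r1, q1, p1, h1, g1, f1, r2, q2, p2, h2, g2, f2, r3, q3, p3, h3 unused)
unrestricted ✓ (well-typed at B → A → B → A → (C → B) → C → A → C → A → B → C → C → B → C → B → A → A → B → A → C → B → B; no restrictions here)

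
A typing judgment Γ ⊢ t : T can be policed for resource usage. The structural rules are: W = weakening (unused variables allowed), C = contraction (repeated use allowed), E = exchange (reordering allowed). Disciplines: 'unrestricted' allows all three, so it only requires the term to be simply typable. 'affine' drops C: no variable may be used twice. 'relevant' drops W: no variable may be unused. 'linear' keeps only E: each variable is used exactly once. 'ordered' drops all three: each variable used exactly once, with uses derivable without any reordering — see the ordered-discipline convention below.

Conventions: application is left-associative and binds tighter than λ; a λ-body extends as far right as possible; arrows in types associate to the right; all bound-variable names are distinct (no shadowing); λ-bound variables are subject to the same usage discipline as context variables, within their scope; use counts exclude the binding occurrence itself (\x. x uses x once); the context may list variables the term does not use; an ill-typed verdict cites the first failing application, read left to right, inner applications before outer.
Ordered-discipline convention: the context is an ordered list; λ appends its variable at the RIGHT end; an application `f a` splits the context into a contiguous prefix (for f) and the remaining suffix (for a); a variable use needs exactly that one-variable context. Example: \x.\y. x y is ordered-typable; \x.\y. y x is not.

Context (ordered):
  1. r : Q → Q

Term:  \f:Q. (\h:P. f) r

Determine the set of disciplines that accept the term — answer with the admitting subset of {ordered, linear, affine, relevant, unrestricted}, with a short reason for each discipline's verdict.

admitted in: none
counts: r ×1, f [bound] ×1, h [bound] ×0
use order (left to right): f, r
typing: ill-typed: argument of type Q → Q where P is required
ordered: ✗ — the type mismatch rejects it
linear: ✗ — not simply typable
affine: ✗ — fails simple typing
relevant: ✗ — a type mismatch blocks all five
unrestricted: ✗ — the type mismatch rejects it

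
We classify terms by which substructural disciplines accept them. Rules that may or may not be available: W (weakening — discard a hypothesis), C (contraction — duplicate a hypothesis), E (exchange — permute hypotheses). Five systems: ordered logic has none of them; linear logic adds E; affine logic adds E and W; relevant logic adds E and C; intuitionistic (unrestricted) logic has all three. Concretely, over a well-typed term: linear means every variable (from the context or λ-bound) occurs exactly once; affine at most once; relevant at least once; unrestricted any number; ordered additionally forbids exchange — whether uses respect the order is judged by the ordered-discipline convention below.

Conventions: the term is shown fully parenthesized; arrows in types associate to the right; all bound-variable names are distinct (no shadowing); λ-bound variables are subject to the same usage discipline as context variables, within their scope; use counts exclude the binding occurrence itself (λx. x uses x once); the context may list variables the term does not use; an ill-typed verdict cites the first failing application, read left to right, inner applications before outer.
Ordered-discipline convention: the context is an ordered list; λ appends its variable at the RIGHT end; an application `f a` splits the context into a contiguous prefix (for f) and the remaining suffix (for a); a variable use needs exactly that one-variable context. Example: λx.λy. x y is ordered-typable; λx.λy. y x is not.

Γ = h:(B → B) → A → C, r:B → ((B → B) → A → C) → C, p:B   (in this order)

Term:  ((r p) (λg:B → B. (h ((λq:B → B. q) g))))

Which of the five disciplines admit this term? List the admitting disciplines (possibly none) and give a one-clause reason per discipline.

admitted in: linear, affine, relevant, unrestricted
usage: h: 1×, r: 1×, p: 1×, g (λ-bound): 1×, q (λ-bound): 1×
order of uses: r, p, h, q, g
typing: the term checks, with type C
ordered: ✗, needs exchange: uses follow r, p, h, q, g
linear: ✓, each of h, r, p, g, q used exactly once
affine: ✓, no duplicate uses among h, r, p, g, q
relevant: ✓, h, r, p, g, q: all used, weakening unneeded
unrestricted: ✓, simply typable at C; W, C, E all held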